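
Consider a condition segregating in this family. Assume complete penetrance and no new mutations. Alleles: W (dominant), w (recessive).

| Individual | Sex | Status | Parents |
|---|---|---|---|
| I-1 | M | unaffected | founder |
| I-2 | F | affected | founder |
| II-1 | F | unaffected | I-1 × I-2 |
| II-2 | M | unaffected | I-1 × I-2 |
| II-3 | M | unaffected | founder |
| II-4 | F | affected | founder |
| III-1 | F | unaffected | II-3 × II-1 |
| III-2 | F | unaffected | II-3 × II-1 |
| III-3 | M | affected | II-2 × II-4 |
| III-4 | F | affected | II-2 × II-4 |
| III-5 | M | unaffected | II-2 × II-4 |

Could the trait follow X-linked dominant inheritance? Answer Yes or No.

A consistent assignment under X-linked dominant exists: I-1 X^w Y, I-2 X^W X^w, II-1 X^w X^w, II-2 X^w Y, II-3 X^w Y, II-4 X^W X^w, III-1 X^w X^w, III-2 X^w X^w, III-3 X^W Y, III-4 X^W X^w, III-5 X^w Y.
In this assignment every recorded phenotype matches its genotype and every non-founder's genotype is obtainable from its parents' genotypes, so the pedigree is consistent.

Yes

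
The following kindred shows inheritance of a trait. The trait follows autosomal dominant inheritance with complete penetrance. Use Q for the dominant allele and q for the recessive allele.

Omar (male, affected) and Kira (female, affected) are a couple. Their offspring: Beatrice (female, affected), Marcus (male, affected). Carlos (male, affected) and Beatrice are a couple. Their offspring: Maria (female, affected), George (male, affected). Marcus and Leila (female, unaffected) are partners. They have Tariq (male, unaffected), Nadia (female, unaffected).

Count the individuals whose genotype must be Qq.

1

Obligate heterozygotes: Marcus is affected so carries Q and passed q to Tariq (qq), so Marcus is Qq.
Every other individual is either homozygous by phenotype or has at least one consistent homozygous assignment, so the count is 1.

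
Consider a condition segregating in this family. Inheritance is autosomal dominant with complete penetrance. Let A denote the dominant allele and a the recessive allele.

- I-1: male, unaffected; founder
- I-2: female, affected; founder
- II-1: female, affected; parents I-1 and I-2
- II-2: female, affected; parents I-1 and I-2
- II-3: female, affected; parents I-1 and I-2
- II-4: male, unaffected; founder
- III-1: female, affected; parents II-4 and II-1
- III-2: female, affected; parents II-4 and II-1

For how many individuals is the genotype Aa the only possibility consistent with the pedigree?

Obligate heterozygotes: II-1 is affected so carries A and received a from I-1 (aa), so II-1 is Aa; II-2 is affected so carries A and received a from I-1 (aa), so II-2 is Aa; II-3 is affected so carries A and received a from I-1 (aa), so II-3 is Aa; III-1 is affected so carries A and received a from II-4 (aa), so III-1 is Aa; III-2 is affected so carries A and received a from II-4 (aa), so III-2 is Aa.
Every other individual is either homozygous by phenotype or has at least one consistent homozygous assignment, so the count is 5.

5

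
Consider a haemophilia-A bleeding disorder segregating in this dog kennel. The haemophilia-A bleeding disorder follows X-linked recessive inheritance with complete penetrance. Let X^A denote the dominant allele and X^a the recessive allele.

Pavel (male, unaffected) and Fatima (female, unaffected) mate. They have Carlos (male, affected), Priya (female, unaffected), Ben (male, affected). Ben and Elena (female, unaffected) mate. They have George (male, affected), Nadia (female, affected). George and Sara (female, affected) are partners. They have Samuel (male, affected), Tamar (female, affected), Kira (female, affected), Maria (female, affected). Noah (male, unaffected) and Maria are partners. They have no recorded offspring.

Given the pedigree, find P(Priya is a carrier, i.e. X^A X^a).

Pavel is unaffected, so Pavel is X^A Y.
Fatima is unaffected so carries A and passed a to Carlos (X^a Y), so Fatima is X^A X^a.
Their cross gives offspring ratios 1/2 X^A X^A : 1/2 X^A X^a. Conditioning on Priya being unaffected, P(X^A X^a) = 1/2 / 1 = 1/2.

1/2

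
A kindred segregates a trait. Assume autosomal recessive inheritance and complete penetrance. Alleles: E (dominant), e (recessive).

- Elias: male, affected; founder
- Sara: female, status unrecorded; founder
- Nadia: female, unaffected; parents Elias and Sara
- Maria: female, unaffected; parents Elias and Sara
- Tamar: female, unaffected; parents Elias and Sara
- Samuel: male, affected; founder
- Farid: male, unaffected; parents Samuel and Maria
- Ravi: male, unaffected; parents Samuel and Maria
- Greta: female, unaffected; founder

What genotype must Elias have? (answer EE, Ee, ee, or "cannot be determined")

Elias is affected, so Elias is ee.

ee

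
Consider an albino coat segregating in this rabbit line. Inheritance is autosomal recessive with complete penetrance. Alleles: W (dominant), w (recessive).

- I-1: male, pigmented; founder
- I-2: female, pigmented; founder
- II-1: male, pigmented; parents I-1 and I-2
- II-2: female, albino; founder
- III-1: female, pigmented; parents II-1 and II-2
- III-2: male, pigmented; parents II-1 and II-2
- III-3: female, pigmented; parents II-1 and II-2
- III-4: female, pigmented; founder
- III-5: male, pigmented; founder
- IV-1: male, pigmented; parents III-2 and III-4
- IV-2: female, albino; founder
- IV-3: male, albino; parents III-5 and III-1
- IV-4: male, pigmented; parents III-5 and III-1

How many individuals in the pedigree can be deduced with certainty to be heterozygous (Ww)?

4

Obligate heterozygotes: III-1 is pigmented so carries W and received w from II-2 (ww), so III-1 is Ww; III-2 is pigmented so carries W and received w from II-2 (ww), so III-2 is Ww; III-3 is pigmented so carries W and received w from II-2 (ww), so III-3 is Ww; III-5 is pigmented so carries W and passed w to IV-3 (ww), so III-5 is Ww.
Every other individual is either homozygous by phenotype or has at least one consistent homozygous assignment, so the count is 4.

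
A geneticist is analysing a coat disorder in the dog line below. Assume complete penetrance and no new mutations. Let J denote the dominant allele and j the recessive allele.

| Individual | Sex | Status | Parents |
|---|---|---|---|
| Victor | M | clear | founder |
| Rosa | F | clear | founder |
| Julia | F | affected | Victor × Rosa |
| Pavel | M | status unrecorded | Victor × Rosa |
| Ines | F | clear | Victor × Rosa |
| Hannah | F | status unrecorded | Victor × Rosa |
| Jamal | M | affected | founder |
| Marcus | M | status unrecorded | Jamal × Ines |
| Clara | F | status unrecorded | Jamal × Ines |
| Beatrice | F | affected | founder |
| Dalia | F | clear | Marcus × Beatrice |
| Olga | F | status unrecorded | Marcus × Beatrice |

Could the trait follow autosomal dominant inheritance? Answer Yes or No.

Under autosomal dominant, Julia (affected, female) cannot arise from Victor (clear) × Rosa (clear).

No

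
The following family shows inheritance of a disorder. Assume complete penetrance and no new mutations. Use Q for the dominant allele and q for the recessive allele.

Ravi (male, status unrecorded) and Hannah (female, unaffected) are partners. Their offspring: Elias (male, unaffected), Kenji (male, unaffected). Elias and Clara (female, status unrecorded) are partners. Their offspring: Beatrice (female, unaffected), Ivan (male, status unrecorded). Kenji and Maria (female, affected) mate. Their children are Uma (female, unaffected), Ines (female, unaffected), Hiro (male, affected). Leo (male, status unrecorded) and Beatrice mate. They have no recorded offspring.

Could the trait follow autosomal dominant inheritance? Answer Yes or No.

Yes

A consistent assignment under autosomal dominant exists: Ravi Qq, Hannah qq, Elias qq, Kenji qq, Clara Qq, Maria Qq, Beatrice qq, Ivan Qq, Leo QQ, Uma qq, Ines qq, Hiro Qq.
In this assignment every recorded phenotype matches its genotype and every non-founder's genotype is obtainable from its parents' genotypes, so the pedigree is consistent.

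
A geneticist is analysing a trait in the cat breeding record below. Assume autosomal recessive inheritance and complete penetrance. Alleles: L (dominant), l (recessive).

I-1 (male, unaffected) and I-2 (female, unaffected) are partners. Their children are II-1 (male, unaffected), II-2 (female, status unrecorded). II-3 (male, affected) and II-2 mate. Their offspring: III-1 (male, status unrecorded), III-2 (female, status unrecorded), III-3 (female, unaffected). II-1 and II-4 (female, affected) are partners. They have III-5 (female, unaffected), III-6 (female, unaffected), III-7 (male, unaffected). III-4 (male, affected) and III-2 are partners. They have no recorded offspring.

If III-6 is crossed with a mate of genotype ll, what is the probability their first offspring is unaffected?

III-6 is unaffected so carries L and received l from II-4 (ll), so III-6 is Ll.
The cross gives 1/2 Ll : 1/2 ll, so P(offspring is unaffected) = 1/2.

1/2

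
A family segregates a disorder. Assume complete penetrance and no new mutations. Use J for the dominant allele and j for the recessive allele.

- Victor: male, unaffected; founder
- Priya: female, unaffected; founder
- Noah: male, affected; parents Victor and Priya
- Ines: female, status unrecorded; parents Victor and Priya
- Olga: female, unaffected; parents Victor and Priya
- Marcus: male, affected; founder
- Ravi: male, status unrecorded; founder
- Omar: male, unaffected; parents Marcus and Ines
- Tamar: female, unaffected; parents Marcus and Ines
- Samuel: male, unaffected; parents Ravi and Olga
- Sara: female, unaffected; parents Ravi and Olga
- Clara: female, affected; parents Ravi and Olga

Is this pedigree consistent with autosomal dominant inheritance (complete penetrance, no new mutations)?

No

Under autosomal dominant, Noah (affected, male) cannot arise from Victor (unaffected) × Priya (unaffected).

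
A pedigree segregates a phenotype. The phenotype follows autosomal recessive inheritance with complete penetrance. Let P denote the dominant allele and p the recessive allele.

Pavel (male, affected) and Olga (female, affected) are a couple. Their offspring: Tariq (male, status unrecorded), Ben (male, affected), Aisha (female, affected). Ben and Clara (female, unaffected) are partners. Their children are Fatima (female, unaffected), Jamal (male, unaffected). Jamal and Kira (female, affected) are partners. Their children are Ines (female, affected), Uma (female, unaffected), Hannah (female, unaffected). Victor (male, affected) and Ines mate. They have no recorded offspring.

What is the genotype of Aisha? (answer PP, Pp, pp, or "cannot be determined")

Aisha is affected, so Aisha is pp.

pp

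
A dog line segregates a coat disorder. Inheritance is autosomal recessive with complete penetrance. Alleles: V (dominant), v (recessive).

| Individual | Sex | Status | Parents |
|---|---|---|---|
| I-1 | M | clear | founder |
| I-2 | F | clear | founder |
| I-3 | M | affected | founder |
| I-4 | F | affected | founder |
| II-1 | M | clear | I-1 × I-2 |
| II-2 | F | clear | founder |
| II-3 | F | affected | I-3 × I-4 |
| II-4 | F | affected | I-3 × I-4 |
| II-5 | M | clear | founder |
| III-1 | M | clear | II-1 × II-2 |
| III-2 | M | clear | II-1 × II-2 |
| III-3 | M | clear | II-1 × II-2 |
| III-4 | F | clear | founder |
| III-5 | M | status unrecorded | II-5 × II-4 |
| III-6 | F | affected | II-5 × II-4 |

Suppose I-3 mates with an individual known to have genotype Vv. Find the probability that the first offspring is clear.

I-3 is affected, so I-3 is vv.
The cross gives 1/2 Vv : 1/2 vv, so P(offspring is clear) = 1/2.

1/2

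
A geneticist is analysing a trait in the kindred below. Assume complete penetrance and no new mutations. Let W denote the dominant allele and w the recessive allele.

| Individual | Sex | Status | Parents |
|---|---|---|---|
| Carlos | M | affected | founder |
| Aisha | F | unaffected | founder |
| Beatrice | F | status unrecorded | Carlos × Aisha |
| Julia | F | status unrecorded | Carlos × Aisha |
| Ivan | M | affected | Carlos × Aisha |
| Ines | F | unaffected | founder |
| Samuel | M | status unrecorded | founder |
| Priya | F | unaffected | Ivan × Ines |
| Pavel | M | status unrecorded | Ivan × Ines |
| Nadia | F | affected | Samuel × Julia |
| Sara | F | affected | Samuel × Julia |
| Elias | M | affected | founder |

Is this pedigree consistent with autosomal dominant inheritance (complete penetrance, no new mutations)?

Yes

A consistent assignment under autosomal dominant exists: Carlos WW, Aisha ww, Beatrice Ww, Julia Ww, Ivan Ww, Ines ww, Samuel WW, Priya ww, Pavel Ww, Nadia WW, Sara WW, Elias WW.
In this assignment every recorded phenotype matches its genotype and every non-founder's genotype is obtainable from its parents' genotypes, so the pedigree is consistent.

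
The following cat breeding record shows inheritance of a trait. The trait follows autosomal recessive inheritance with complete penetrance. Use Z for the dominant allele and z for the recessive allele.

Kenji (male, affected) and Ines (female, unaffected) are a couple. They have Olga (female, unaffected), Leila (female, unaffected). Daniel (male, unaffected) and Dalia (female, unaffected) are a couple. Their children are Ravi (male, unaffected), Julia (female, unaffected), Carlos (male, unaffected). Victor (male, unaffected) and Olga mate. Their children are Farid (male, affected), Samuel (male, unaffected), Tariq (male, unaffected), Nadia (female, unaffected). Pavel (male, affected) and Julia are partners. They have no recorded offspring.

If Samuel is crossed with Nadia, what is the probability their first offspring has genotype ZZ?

4/9

Victor is unaffected so carries Z and passed z to Farid (zz), so Victor is Zz.
Olga is unaffected so carries Z and received z from Kenji (zz), so Olga is Zz.
Samuel is an unaffected offspring of Victor (Zz) × Olga (Zz), whose cross gives 1/4 ZZ : 1/2 Zz : 1/4 zz; conditioning on being unaffected, Samuel is ZZ with probability 1/3, Zz with probability 2/3.
Nadia is an unaffected offspring of Victor (Zz) × Olga (Zz), whose cross gives 1/4 ZZ : 1/2 Zz : 1/4 zz; conditioning on being unaffected, Nadia is ZZ with probability 1/3, Zz with probability 2/3.
Summing over parental genotype combinations, P(offspring has genotype ZZ) = 1/9·1 + 2/9·1/2 + 2/9·1/2 + 4/9·1/4 = 4/9.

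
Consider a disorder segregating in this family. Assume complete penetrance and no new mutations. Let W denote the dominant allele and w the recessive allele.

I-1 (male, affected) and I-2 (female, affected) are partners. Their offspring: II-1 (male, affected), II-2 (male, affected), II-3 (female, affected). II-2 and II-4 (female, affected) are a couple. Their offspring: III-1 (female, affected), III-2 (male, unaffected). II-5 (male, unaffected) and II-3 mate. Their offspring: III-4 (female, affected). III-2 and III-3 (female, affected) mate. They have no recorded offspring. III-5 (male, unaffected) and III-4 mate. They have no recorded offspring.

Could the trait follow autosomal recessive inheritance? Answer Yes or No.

Under autosomal recessive, III-2 (unaffected, male) cannot arise from II-2 (affected) × II-4 (affected).

No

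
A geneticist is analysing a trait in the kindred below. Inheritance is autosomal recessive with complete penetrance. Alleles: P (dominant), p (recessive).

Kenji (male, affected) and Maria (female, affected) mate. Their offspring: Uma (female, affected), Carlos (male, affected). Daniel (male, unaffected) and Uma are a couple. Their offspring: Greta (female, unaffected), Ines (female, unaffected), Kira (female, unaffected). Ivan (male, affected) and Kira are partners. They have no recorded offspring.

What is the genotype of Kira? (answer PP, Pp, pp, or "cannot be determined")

Pp

From phenotype alone, Kira is PP or Pp.
Kira is unaffected so carries P and received p from Uma (pp), so Kira is Pp.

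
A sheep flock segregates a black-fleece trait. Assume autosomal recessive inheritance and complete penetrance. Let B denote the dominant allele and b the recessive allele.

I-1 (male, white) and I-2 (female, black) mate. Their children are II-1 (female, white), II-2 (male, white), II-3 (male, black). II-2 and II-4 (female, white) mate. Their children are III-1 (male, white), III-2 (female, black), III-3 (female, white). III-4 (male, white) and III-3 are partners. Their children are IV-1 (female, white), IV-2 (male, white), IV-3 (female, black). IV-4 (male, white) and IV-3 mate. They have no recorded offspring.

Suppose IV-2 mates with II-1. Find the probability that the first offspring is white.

5/6

III-4 is white so carries B and passed b to IV-3 (bb), so III-4 is Bb.
III-3 is white so carries B and passed b to IV-3 (bb), so III-3 is Bb.
IV-2 is a white offspring of III-4 (Bb) × III-3 (Bb), whose cross gives 1/4 BB : 1/2 Bb : 1/4 bb; conditioning on being white, IV-2 is BB with probability 1/3, Bb with probability 2/3.
II-1 is white so carries B and received b from I-2 (bb), so II-1 is Bb.
Summing over parental genotype combinations, P(offspring is white) = 1/3·1 + 2/3·3/4 = 5/6.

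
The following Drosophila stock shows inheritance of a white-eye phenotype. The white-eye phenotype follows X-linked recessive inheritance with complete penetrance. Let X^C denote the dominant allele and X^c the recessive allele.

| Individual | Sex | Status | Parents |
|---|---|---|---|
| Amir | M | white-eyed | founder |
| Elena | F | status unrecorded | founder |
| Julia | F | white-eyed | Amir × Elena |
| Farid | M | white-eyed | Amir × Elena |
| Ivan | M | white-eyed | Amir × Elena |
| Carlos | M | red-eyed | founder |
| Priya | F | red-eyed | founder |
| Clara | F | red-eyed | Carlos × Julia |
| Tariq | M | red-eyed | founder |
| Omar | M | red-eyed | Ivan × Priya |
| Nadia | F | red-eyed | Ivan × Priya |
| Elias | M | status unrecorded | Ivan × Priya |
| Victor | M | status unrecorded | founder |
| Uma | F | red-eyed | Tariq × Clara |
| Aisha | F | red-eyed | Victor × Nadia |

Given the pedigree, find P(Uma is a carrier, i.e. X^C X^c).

Tariq is red-eyed, so Tariq is X^C Y.
Clara is red-eyed so carries C and received c from Julia (X^c X^c), so Clara is X^C X^c.
Their cross gives offspring ratios 1/2 X^C X^C : 1/2 X^C X^c. Conditioning on Uma being red-eyed, P(X^C X^c) = 1/2 / 1 = 1/2.

1/2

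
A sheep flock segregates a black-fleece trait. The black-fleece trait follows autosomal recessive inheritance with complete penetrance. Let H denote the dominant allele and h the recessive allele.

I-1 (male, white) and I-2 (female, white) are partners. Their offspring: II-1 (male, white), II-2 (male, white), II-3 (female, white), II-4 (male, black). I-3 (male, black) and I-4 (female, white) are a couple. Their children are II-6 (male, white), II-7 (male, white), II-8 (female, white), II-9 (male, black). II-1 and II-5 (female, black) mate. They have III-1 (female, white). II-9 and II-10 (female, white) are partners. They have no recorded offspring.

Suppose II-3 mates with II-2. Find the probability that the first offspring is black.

I-1 is white so carries H and passed h to II-4 (hh), so I-1 is Hh.
I-2 is white so carries H and passed h to II-4 (hh), so I-2 is Hh.
II-3 is a white offspring of I-1 (Hh) × I-2 (Hh), whose cross gives 1/4 HH : 1/2 Hh : 1/4 hh; conditioning on being white, II-3 is HH with probability 1/3, Hh with probability 2/3.
II-2 is a white offspring of I-1 (Hh) × I-2 (Hh), whose cross gives 1/4 HH : 1/2 Hh : 1/4 hh; conditioning on being white, II-2 is HH with probability 1/3, Hh with probability 2/3.
Summing over parental genotype combinations, P(offspring is black) = 4/9·1/4 = 1/9.

1/9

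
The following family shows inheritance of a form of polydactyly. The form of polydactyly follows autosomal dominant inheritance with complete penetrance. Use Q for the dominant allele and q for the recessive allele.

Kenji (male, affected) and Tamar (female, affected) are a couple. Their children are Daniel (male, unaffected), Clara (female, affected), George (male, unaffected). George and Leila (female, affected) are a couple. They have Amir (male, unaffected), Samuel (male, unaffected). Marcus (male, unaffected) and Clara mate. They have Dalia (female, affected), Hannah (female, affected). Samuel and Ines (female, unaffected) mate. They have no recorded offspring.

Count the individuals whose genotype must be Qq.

5

Obligate heterozygotes: Kenji is affected so carries Q and passed q to Daniel (qq), so Kenji is Qq; Tamar is affected so carries Q and passed q to Daniel (qq), so Tamar is Qq; Leila is affected so carries Q and passed q to Amir (qq), so Leila is Qq; Dalia is affected so carries Q and received q from Marcus (qq), so Dalia is Qq; Hannah is affected so carries Q and received q from Marcus (qq), so Hannah is Qq.
Every other individual is either homozygous by phenotype or has at least one consistent homozygous assignment, so the count is 5.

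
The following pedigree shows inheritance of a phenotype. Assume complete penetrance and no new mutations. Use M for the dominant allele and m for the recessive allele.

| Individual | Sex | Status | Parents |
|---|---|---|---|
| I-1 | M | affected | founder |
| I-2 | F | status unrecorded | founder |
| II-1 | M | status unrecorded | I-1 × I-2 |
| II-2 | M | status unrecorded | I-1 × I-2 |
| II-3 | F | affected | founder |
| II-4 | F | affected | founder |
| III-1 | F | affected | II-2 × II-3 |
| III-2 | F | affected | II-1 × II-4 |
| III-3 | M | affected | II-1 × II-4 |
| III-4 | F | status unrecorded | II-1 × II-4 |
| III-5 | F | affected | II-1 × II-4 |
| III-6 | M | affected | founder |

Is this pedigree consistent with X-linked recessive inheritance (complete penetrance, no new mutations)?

A consistent assignment under X-linked recessive exists: I-1 X^m Y, I-2 X^M X^m, II-1 X^m Y, II-2 X^m Y, II-3 X^m X^m, II-4 X^m X^m, III-1 X^m X^m, III-2 X^m X^m, III-3 X^m Y, III-4 X^m X^m, III-5 X^m X^m, III-6 X^m Y.
In this assignment every recorded phenotype matches its genotype and every non-founder's genotype is obtainable from its parents' genotypes, so the pedigree is consistent.

Yes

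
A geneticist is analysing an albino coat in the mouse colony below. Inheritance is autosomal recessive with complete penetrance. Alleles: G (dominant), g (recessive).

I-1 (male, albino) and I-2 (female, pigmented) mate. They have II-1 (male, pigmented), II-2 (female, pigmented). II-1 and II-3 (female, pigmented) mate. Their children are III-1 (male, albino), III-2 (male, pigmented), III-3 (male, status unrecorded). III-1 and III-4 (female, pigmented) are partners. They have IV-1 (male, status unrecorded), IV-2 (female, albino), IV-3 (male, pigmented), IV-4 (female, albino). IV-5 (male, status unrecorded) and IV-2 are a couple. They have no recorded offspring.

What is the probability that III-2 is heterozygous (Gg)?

2/3

II-1 is pigmented so carries G and received g from I-1 (gg), so II-1 is Gg.
II-3 is pigmented so carries G and passed g to III-1 (gg), so II-3 is Gg.
Their cross gives offspring ratios 1/4 GG : 1/2 Gg : 1/4 gg. Conditioning on III-2 being pigmented, P(Gg) = 1/2 / 3/4 = 2/3.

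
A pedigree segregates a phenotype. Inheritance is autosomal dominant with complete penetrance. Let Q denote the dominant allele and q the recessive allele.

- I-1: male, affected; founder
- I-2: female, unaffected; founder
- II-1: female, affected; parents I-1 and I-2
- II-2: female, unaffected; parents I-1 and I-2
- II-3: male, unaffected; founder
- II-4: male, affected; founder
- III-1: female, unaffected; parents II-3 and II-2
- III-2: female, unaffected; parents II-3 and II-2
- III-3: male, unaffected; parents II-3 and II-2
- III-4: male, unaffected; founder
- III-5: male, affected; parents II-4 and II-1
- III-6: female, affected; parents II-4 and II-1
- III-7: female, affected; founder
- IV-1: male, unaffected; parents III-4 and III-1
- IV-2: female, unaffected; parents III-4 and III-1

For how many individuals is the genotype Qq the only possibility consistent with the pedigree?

Obligate heterozygotes: I-1 is affected so carries Q and passed q to II-2 (qq), so I-1 is Qq; II-1 is affected so carries Q and received q from I-2 (qq), so II-1 is Qq.
Every other individual is either homozygous by phenotype or has at least one consistent homozygous assignment, so the count is 2.

2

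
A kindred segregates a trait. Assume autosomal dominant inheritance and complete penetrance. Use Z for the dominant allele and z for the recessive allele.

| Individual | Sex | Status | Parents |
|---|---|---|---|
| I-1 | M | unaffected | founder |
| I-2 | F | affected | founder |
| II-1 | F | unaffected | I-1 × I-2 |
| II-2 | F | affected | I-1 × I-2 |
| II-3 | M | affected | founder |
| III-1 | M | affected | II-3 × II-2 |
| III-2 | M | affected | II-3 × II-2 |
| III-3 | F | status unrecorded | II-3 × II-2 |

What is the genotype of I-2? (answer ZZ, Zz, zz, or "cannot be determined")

Zz

From phenotype alone, I-2 is ZZ or Zz.
I-2 is affected so carries Z and passed z to II-1 (zz), so I-2 is Zz.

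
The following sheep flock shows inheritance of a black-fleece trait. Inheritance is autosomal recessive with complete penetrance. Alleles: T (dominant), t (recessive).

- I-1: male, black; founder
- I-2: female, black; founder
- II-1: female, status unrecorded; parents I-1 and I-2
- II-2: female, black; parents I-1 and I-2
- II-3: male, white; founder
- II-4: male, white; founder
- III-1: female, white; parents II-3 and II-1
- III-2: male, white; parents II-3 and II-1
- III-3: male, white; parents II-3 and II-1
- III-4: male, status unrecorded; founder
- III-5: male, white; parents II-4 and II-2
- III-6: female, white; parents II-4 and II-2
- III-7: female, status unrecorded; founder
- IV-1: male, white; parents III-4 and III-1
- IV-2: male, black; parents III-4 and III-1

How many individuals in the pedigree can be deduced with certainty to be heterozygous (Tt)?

Obligate heterozygotes: III-1 is white so carries T and received t from II-1 (tt), so III-1 is Tt; III-2 is white so carries T and received t from II-1 (tt), so III-2 is Tt; III-3 is white so carries T and received t from II-1 (tt), so III-3 is Tt; III-5 is white so carries T and received t from II-2 (tt), so III-5 is Tt; III-6 is white so carries T and received t from II-2 (tt), so III-6 is Tt.
Every other individual is either homozygous by phenotype or has at least one consistent homozygous assignment, so the count is 5.

5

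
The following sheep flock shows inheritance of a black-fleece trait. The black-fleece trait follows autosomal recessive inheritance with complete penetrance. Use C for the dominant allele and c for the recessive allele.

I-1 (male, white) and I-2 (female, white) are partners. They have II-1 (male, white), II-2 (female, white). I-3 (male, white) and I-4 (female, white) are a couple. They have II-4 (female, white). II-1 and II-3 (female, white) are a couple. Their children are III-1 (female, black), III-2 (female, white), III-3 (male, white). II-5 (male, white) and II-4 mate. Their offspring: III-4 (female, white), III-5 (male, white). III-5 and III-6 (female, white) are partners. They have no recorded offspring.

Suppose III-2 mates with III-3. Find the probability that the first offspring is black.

1/9

II-1 is white so carries C and passed c to III-1 (cc), so II-1 is Cc.
II-3 is white so carries C and passed c to III-1 (cc), so II-3 is Cc.
III-2 is a white offspring of II-1 (Cc) × II-3 (Cc), whose cross gives 1/4 CC : 1/2 Cc : 1/4 cc; conditioning on being white, III-2 is CC with probability 1/3, Cc with probability 2/3.
III-3 is a white offspring of II-1 (Cc) × II-3 (Cc), whose cross gives 1/4 CC : 1/2 Cc : 1/4 cc; conditioning on being white, III-3 is CC with probability 1/3, Cc with probability 2/3.
Summing over parental genotype combinations, P(offspring is black) = 4/9·1/4 = 1/9.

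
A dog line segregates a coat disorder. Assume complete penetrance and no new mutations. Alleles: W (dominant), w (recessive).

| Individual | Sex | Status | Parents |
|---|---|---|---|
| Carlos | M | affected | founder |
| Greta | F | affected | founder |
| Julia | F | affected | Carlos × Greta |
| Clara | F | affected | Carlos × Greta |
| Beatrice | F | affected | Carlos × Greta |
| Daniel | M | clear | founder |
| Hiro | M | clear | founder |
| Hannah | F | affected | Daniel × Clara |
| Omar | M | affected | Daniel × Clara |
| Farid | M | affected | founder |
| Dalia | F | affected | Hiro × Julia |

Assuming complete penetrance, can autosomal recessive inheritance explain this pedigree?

Yes

A consistent assignment under autosomal recessive exists: Carlos ww, Greta ww, Julia ww, Clara ww, Beatrice ww, Daniel Ww, Hiro Ww, Hannah ww, Omar ww, Farid ww, Dalia ww.
In this assignment every recorded phenotype matches its genotype and every non-founder's genotype is obtainable from its parents' genotypes, so the pedigree is consistent.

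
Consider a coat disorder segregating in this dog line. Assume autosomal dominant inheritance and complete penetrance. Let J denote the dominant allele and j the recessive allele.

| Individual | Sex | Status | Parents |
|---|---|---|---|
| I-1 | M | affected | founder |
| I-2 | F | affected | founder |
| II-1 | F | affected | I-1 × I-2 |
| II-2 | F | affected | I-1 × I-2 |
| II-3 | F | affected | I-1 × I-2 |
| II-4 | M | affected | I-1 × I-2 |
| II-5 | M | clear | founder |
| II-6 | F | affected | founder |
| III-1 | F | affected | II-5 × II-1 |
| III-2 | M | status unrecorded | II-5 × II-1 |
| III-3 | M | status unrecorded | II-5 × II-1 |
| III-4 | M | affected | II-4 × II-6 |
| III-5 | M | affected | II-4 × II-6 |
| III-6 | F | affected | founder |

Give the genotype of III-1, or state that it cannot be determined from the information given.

Jj

From phenotype alone, III-1 is JJ or Jj.
III-1 is affected so carries J and received j from II-5 (jj), so III-1 is Jj.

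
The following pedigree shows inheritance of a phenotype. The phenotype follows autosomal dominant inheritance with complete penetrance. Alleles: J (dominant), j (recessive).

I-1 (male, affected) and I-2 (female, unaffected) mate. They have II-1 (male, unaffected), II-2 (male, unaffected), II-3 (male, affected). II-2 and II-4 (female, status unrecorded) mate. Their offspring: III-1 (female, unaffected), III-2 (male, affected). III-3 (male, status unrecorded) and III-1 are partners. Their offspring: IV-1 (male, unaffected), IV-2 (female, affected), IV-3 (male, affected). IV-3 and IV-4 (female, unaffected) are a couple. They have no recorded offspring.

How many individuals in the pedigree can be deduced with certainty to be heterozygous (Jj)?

Obligate heterozygotes: I-1 is affected so carries J and passed j to II-1 (jj), so I-1 is Jj; II-3 is affected so carries J and received j from I-2 (jj), so II-3 is Jj; II-4 passed J to III-2 (Jj, whose j came from II-2) and passed j to III-1 (jj), so II-4 is Jj; III-2 is affected so carries J and received j from II-2 (jj), so III-2 is Jj; III-3 passed J to IV-2 (Jj, whose j came from III-1) and passed j to IV-1 (jj), so III-3 is Jj; IV-2 is affected so carries J and received j from III-1 (jj), so IV-2 is Jj; IV-3 is affected so carries J and received j from III-1 (jj), so IV-3 is Jj.
Every other individual is either homozygous by phenotype or has at least one consistent homozygous assignment, so the count is 7.

7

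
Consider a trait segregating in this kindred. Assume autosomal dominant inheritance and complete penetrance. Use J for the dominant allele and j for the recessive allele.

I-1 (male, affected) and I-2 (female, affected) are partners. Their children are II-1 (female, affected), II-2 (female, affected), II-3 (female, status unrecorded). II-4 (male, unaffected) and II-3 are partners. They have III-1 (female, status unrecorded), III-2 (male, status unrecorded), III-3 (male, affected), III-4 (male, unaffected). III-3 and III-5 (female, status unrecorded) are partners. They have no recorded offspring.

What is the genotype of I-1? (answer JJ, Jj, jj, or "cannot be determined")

I-1's phenotype allows JJ or Jj, and no parent or child forces a single allele at both positions; consistent genotype assignments exist with I-1 as JJ or Jj.

cannot be determined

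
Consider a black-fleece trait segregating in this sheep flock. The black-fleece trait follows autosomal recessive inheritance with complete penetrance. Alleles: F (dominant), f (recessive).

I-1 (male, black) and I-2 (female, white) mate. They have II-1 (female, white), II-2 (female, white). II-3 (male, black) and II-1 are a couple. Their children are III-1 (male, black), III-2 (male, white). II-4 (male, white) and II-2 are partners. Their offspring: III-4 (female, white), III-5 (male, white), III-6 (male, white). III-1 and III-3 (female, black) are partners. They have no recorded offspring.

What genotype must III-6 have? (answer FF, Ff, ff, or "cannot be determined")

III-6's phenotype allows FF or Ff, and no parent or child forces a single allele at both positions; consistent genotype assignments exist with III-6 as FF or Ff.

cannot be determined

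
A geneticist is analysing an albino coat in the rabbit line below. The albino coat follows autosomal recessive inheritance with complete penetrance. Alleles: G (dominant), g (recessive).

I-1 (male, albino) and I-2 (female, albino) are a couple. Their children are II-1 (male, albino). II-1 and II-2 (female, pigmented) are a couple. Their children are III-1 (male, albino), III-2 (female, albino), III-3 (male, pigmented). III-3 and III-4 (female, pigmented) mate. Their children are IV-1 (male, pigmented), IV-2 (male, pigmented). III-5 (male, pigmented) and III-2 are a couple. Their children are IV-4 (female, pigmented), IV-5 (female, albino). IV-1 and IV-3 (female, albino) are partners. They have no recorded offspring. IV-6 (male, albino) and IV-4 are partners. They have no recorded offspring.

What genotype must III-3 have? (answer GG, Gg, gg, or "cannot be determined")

From phenotype alone, III-3 is GG or Gg.
III-3 is pigmented so carries G and received g from II-1 (gg), so III-3 is Gg.

Gg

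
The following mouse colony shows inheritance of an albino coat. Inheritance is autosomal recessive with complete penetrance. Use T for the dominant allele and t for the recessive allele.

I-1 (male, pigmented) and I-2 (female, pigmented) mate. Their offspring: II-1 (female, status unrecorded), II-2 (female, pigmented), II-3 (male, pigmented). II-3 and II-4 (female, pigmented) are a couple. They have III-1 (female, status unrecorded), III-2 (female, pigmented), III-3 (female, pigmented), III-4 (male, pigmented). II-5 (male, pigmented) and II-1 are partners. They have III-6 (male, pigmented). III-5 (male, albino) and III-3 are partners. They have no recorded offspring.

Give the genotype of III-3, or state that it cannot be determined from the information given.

III-3's phenotype allows TT or Tt, and no parent or child forces a single allele at both positions; consistent genotype assignments exist with III-3 as TT or Tt.

cannot be determined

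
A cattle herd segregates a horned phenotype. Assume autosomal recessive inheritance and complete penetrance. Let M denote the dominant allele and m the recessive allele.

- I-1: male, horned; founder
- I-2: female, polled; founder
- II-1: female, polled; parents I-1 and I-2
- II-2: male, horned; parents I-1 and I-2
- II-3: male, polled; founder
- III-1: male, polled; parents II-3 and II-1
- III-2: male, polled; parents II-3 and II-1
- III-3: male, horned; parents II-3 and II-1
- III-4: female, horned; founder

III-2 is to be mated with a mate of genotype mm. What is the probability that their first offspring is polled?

II-3 is polled so carries M and passed m to III-3 (mm), so II-3 is Mm.
II-1 is polled so carries M and received m from I-1 (mm), so II-1 is Mm.
III-2 is a polled offspring of II-3 (Mm) × II-1 (Mm), whose cross gives 1/4 MM : 1/2 Mm : 1/4 mm; conditioning on being polled, III-2 is MM with probability 1/3, Mm with probability 2/3.
Summing over parental genotype combinations, P(offspring is polled) = 1/3·1 + 2/3·1/2 = 2/3.

2/3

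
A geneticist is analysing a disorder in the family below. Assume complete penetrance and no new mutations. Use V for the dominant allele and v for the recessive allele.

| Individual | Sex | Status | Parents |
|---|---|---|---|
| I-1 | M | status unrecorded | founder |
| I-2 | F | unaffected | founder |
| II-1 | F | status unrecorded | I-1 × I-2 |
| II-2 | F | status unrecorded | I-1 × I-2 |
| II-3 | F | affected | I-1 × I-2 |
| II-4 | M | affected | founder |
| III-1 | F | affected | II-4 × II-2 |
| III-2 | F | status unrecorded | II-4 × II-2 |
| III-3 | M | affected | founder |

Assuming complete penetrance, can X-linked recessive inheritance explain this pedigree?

Yes

A consistent assignment under X-linked recessive exists: I-1 X^v Y, I-2 X^V X^v, II-1 X^V X^v, II-2 X^V X^v, II-3 X^v X^v, II-4 X^v Y, III-1 X^v X^v, III-2 X^V X^v, III-3 X^v Y.
In this assignment every recorded phenotype matches its genotype and every non-founder's genotype is obtainable from its parents' genotypes, so the pedigree is consistent.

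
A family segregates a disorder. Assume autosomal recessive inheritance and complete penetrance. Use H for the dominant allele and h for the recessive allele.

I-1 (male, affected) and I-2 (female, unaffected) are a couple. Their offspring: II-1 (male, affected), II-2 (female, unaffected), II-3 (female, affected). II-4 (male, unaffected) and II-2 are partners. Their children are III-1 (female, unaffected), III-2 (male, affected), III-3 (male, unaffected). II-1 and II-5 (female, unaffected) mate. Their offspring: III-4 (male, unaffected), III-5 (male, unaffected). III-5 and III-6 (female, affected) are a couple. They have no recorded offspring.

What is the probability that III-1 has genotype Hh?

II-4 is unaffected so carries H and passed h to III-2 (hh), so II-4 is Hh.
II-2 is unaffected so carries H and received h from I-1 (hh), so II-2 is Hh.
Their cross gives offspring ratios 1/4 HH : 1/2 Hh : 1/4 hh. Conditioning on III-1 being unaffected, P(Hh) = 1/2 / 3/4 = 2/3.

2/3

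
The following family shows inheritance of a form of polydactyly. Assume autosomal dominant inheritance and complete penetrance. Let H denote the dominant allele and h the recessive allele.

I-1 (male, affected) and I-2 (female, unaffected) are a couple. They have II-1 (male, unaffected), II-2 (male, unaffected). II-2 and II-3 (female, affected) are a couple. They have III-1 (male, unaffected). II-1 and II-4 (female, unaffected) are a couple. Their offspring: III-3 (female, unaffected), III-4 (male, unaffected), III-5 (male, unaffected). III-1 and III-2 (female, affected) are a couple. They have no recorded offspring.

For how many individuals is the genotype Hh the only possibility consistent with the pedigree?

2

Obligate heterozygotes: I-1 is affected so carries H and passed h to II-1 (hh), so I-1 is Hh; II-3 is affected so carries H and passed h to III-1 (hh), so II-3 is Hh.
Every other individual is either homozygous by phenotype or has at least one consistent homozygous assignment, so the count is 2.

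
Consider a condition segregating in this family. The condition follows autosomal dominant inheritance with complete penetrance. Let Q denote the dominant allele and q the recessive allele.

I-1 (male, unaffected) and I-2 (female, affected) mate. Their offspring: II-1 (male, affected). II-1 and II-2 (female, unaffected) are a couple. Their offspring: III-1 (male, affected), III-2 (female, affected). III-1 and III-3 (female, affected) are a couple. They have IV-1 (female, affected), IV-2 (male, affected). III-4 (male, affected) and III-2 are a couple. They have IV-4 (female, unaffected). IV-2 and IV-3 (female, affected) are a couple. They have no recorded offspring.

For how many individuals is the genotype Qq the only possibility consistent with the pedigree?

4

Obligate heterozygotes: II-1 is affected so carries Q and received q from I-1 (qq), so II-1 is Qq; III-1 is affected so carries Q and received q from II-2 (qq), so III-1 is Qq; III-2 is affected so carries Q and received q from II-2 (qq), so III-2 is Qq; III-4 is affected so carries Q and passed q to IV-4 (qq), so III-4 is Qq.
Every other individual is either homozygous by phenotype or has at least one consistent homozygous assignment, so the count is 4.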